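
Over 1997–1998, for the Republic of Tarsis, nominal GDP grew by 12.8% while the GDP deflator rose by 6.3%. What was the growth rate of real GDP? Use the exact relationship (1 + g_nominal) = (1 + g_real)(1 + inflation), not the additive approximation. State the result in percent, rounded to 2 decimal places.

(1 + g_nom) = (1 + g_real)(1 + π), so g_real = 1.1280 / 1.0630 − 1 = 0.06115.

6.11%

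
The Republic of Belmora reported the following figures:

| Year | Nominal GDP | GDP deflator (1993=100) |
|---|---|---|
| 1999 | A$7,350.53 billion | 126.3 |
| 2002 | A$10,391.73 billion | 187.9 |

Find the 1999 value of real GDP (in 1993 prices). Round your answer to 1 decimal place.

A$5,819.9 billion

Real GDP = Nominal / (GDP deflator/100) = 7350.53 / 1.263 = 5819.90.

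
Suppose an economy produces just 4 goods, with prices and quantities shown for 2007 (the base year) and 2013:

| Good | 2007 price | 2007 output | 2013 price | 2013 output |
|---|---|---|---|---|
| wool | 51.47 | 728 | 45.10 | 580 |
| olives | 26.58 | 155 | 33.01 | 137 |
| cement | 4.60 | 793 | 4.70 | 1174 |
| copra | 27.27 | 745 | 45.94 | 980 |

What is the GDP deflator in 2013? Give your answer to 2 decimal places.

123.77

Nominal GDP 2013 = 45.10·580 + 33.01·137 + 4.70·1174 + 45.94·980 = 81219.37.
Real GDP 2013 (at 2007 prices) = 51.47·580 + 26.58·137 + 4.60·1174 + 27.27·980 = 65619.06.
Deflator = Nominal/Real × 100 = 81219.37/65619.06 × 100 = 123.774.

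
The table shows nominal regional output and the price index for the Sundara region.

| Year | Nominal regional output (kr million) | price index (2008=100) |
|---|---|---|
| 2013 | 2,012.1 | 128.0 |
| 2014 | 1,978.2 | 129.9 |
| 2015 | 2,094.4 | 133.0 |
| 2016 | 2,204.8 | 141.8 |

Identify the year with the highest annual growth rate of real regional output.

2015

2014: real = 1978.2/1.299 = 1522.86; growth vs 2013 (1571.95) = -3.12%.
2015: real = 2094.4/1.330 = 1574.74; growth vs 2014 (1522.86) = 3.41%.
2016: real = 2204.8/1.418 = 1554.87; growth vs 2015 (1574.74) = -1.26%.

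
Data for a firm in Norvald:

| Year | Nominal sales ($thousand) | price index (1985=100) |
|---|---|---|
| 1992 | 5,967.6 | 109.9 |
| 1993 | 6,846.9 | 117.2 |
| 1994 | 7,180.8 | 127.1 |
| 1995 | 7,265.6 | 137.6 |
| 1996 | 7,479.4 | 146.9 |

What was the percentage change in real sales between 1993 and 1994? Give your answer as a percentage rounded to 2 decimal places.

-3.29%

Real sales 1993 = 6846.9/1.172 = 5842.06.
Real sales 1994 = 7180.8/1.271 = 5649.72.
Change = 5649.72/5842.06 − 1 = -0.0329.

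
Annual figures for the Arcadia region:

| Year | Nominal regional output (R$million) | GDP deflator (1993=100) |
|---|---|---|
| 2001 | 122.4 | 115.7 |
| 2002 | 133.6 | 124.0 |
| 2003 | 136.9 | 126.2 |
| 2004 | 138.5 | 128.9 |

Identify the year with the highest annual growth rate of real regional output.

2002: real = 133.6/1.240 = 107.74; growth vs 2001 (105.79) = 1.84%.
2003: real = 136.9/1.262 = 108.48; growth vs 2002 (107.74) = 0.69%.
2004: real = 138.5/1.289 = 107.45; growth vs 2003 (108.48) = -0.95%.

2002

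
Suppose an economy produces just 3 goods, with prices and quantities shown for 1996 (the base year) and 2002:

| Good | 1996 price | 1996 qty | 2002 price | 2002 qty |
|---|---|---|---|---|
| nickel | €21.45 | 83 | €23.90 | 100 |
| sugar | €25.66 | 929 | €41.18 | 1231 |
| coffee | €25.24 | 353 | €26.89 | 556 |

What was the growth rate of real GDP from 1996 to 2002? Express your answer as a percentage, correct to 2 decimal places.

Real GDP 1996 = Nominal GDP 1996 = 21.45·83 + 25.66·929 + 25.24·353 = 34528.21.
Real GDP 2002 (at 1996 prices) = 21.45·100 + 25.66·1231 + 25.24·556 = 47765.90.
Real growth = 47765.90/34528.21 − 1 = 0.3834.

38.34%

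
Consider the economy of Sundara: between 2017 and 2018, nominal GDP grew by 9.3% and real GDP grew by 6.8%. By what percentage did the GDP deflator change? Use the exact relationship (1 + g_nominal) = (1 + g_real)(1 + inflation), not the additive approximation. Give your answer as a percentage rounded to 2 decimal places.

2.34%

(1 + g_nom) = (1 + g_real)(1 + π), so π = 1.0930 / 1.0680 − 1 = 0.02341.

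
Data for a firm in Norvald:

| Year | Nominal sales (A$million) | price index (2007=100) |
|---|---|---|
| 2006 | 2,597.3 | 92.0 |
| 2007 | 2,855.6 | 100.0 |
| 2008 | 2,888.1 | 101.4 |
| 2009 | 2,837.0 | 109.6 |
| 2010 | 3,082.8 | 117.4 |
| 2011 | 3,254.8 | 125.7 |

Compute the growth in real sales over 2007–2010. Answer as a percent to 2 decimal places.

Real sales 2007 = 2855.6/1.000 = 2855.60.
Real sales 2010 = 3082.8/1.174 = 2625.89.
Change = 2625.89/2855.60 − 1 = -0.0804.

-8.04%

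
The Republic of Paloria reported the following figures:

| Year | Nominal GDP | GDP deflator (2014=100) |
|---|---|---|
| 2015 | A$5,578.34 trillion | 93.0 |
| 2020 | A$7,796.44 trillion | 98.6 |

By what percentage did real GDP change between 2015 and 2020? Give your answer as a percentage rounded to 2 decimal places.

31.82%

Real GDP 2015 = 5578.34 / 0.930 = 5998.22.
Real GDP 2020 = 7796.44 / 0.986 = 7907.14.
Real growth = 7907.14 / 5998.22 − 1 = 0.3182.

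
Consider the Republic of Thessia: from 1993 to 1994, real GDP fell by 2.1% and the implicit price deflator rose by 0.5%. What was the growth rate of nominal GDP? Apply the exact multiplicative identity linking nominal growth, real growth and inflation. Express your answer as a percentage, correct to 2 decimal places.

-1.61%

(1 + g_nom) = (1 + g_real)(1 + π) = 0.9790 × 1.0050 = 0.98390.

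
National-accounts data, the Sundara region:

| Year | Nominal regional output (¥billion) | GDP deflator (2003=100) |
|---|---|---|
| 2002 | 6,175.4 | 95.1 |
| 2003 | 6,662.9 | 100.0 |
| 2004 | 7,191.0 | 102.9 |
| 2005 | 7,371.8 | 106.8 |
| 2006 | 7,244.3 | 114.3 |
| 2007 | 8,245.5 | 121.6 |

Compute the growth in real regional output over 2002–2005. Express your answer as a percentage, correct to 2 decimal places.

Real regional output 2002 = 6175.4/0.951 = 6493.59.
Real regional output 2005 = 7371.8/1.068 = 6902.43.
Change = 6902.43/6493.59 − 1 = 0.0630.

6.30%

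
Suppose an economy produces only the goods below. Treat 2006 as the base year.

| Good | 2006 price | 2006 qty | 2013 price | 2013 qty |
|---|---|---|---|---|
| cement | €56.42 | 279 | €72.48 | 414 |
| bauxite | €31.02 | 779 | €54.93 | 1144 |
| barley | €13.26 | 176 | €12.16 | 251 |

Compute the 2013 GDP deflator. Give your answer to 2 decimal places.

Nominal GDP 2013 = 72.48·414 + 54.93·1144 + 12.16·251 = 95898.80.
Real GDP 2013 (at 2006 prices) = 56.42·414 + 31.02·1144 + 13.26·251 = 62173.02.
Deflator = Nominal/Real × 100 = 95898.80/62173.02 × 100 = 154.245.

154.25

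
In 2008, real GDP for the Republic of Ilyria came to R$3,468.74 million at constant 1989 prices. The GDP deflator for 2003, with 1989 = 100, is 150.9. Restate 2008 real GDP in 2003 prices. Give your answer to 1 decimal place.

R$5,234.3 million

Real GDP in 2003 prices = Real GDP in 1989 prices × (P_2003/P_1989) = 3468.74 × 1.509 = 5234.33.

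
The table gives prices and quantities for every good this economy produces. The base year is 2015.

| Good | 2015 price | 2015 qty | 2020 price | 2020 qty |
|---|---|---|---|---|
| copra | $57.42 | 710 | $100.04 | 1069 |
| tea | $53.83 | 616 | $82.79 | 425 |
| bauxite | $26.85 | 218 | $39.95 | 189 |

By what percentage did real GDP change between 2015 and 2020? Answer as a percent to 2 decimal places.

11.97%

Real GDP 2015 = Nominal GDP 2015 = 57.42·710 + 53.83·616 + 26.85·218 = 79780.78.
Real GDP 2020 (at 2015 prices) = 57.42·1069 + 53.83·425 + 26.85·189 = 89334.38.
Real growth = 89334.38/79780.78 − 1 = 0.1197.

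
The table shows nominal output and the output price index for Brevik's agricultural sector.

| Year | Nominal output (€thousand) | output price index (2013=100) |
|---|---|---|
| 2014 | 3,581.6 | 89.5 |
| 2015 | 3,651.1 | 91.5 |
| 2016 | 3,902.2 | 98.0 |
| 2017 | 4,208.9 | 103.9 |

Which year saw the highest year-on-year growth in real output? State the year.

2017

2015: real = 3651.1/0.915 = 3990.27; growth vs 2014 (4001.79) = -0.29%.
2016: real = 3902.2/0.980 = 3981.84; growth vs 2015 (3990.27) = -0.21%.
2017: real = 4208.9/1.039 = 4050.91; growth vs 2016 (3981.84) = 1.73%.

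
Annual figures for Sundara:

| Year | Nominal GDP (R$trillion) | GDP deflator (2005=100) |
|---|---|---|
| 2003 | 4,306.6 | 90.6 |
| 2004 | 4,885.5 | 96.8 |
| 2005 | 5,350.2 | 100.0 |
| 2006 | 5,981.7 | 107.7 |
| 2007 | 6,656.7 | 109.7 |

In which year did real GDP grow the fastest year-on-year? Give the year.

2007

2004: real = 4885.5/0.968 = 5047.00; growth vs 2003 (4753.42) = 6.18%.
2005: real = 5350.2/1.000 = 5350.20; growth vs 2004 (5047.00) = 6.01%.
2006: real = 5981.7/1.077 = 5554.04; growth vs 2005 (5350.20) = 3.81%.
2007: real = 6656.7/1.097 = 6068.09; growth vs 2006 (5554.04) = 9.26%.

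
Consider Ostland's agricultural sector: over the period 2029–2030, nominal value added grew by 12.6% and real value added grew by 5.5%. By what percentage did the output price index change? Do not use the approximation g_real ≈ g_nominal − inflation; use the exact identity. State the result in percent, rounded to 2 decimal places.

6.73%

(1 + g_nom) = (1 + g_real)(1 + π), so π = 1.1260 / 1.0550 − 1 = 0.06730.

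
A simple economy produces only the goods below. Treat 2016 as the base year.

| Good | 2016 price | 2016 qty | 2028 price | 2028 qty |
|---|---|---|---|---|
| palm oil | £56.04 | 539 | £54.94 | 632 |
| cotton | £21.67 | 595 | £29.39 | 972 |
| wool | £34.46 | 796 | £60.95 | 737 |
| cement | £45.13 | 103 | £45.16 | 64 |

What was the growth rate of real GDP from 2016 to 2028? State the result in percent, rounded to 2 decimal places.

12.75%

Real GDP 2016 = Nominal GDP 2016 = 56.04·539 + 21.67·595 + 34.46·796 + 45.13·103 = 75177.76.
Real GDP 2028 (at 2016 prices) = 56.04·632 + 21.67·972 + 34.46·737 + 45.13·64 = 84765.86.
Real growth = 84765.86/75177.76 − 1 = 0.1275.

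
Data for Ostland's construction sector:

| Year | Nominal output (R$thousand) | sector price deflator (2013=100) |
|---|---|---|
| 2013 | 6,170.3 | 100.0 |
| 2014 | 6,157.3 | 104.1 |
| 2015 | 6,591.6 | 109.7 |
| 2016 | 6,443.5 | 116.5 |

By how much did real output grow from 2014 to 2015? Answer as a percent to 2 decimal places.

Real output 2014 = 6157.3/1.041 = 5914.79.
Real output 2015 = 6591.6/1.097 = 6008.75.
Change = 6008.75/5914.79 − 1 = 0.0159.

1.59%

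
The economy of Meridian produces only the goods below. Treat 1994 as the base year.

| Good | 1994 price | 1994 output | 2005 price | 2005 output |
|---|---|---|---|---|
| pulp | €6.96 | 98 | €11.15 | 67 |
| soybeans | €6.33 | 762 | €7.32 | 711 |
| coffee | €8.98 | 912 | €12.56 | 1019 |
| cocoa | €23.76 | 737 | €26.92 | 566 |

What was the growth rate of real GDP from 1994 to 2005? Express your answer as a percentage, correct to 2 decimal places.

-11.67%

Real GDP 1994 = Nominal GDP 1994 = 6.96·98 + 6.33·762 + 8.98·912 + 23.76·737 = 31206.42.
Real GDP 2005 (at 1994 prices) = 6.96·67 + 6.33·711 + 8.98·1019 + 23.76·566 = 27565.73.
Real growth = 27565.73/31206.42 − 1 = -0.1167.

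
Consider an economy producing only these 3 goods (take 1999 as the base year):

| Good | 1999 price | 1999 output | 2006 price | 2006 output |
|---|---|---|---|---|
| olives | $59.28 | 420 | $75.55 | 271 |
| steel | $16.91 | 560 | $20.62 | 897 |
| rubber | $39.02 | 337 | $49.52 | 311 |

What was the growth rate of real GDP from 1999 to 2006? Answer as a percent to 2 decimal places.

Real GDP 1999 = Nominal GDP 1999 = 59.28·420 + 16.91·560 + 39.02·337 = 47516.94.
Real GDP 2006 (at 1999 prices) = 59.28·271 + 16.91·897 + 39.02·311 = 43368.37.
Real growth = 43368.37/47516.94 − 1 = -0.0873.

-8.73%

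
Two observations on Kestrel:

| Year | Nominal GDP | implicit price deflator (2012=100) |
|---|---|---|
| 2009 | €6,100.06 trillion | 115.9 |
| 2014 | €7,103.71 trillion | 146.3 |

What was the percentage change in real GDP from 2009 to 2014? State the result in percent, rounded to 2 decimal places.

Real GDP 2009 = 6100.06 / 1.159 = 5263.21.
Real GDP 2014 = 7103.71 / 1.463 = 4855.58.
Real growth = 4855.58 / 5263.21 − 1 = -0.0774.

-7.74%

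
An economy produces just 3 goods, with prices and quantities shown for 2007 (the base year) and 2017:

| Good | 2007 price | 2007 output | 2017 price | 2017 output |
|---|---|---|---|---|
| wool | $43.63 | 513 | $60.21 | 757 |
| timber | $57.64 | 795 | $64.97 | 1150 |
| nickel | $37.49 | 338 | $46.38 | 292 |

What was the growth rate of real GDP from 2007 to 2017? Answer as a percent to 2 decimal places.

36.33%

Real GDP 2007 = Nominal GDP 2007 = 43.63·513 + 57.64·795 + 37.49·338 = 80877.61.
Real GDP 2017 (at 2007 prices) = 43.63·757 + 57.64·1150 + 37.49·292 = 110260.99.
Real growth = 110260.99/80877.61 − 1 = 0.3633.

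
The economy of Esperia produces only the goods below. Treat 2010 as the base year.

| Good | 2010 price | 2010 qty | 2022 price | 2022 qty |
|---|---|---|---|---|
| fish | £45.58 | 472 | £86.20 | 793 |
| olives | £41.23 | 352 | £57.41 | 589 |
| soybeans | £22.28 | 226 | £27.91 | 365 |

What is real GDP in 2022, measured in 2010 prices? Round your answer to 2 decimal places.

£68561.61

Real GDP 2022 = Σ (p_2010 × q_2022) = 45.58·793 + 41.23·589 + 22.28·365 = 68561.61.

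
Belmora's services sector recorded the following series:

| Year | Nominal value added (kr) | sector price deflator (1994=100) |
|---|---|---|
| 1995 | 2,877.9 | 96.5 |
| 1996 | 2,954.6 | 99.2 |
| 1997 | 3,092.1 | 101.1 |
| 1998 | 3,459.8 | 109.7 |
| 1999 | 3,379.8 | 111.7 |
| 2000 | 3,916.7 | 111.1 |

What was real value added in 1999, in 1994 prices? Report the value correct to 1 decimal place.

Real value added 1999 = 3379.8 / 1.117 = 3025.78.

kr 3,025.8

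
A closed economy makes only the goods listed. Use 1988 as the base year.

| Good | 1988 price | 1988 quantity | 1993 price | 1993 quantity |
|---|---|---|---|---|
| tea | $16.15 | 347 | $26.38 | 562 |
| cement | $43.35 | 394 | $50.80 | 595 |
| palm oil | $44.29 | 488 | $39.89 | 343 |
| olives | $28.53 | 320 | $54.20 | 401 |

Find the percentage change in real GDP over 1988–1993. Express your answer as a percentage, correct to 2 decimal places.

Real GDP 1988 = Nominal GDP 1988 = 16.15·347 + 43.35·394 + 44.29·488 + 28.53·320 = 53427.07.
Real GDP 1993 (at 1988 prices) = 16.15·562 + 43.35·595 + 44.29·343 + 28.53·401 = 61501.55.
Real growth = 61501.55/53427.07 − 1 = 0.1511.

15.11%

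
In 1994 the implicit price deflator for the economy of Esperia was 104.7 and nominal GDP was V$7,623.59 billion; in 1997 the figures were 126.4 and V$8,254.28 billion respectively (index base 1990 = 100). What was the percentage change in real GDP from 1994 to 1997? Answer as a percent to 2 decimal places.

-10.32%

Real GDP 1994 = 7623.59 / 1.047 = 7281.37.
Real GDP 1997 = 8254.28 / 1.264 = 6530.28.
Real growth = 6530.28 / 7281.37 − 1 = -0.1032.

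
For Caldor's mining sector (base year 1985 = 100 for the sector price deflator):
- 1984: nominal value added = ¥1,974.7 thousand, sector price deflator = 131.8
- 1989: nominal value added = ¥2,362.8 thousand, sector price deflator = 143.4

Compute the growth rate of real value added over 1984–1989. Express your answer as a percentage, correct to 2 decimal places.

9.97%

Deflate each year: 1984 → 1974.7/1.318 = 1498.25; 1989 → 2362.8/1.434 = 1647.70.
So real value added changed by 1647.70/1498.25 − 1 = 0.0997, i.e. 9.97%.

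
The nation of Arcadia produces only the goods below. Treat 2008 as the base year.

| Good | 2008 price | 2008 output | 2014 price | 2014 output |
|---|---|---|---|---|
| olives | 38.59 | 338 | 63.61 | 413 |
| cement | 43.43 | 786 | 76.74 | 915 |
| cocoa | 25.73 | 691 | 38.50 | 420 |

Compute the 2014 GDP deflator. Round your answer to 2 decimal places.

169.45

Nominal GDP 2014 = 63.61·413 + 76.74·915 + 38.50·420 = 112658.03.
Real GDP 2014 (at 2008 prices) = 38.59·413 + 43.43·915 + 25.73·420 = 66482.72.
Deflator = Nominal/Real × 100 = 112658.03/66482.72 × 100 = 169.455.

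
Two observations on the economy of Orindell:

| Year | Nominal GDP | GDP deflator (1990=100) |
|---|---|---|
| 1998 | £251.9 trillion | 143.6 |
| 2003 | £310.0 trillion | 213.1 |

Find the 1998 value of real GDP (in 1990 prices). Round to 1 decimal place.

£175.4 trillion

Real GDP = Nominal / (GDP deflator/100) = 251.9 / 1.436 = 175.42.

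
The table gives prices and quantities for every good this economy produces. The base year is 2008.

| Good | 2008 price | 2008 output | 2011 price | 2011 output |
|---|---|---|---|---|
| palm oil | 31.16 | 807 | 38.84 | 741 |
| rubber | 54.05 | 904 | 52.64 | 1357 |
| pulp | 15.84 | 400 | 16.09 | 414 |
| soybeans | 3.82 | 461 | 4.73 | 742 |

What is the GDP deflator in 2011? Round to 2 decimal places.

Nominal GDP 2011 = 38.84·741 + 52.64·1357 + 16.09·414 + 4.73·742 = 110383.84.
Real GDP 2011 (at 2008 prices) = 31.16·741 + 54.05·1357 + 15.84·414 + 3.82·742 = 105827.61.
Deflator = Nominal/Real × 100 = 110383.84/105827.61 × 100 = 104.305.

104.31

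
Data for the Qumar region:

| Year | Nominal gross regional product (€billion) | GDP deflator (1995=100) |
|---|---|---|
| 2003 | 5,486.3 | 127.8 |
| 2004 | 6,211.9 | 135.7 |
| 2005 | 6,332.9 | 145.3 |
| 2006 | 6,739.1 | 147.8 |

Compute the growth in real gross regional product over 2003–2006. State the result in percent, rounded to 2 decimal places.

6.21%

Real gross regional product 2003 = 5486.3/1.278 = 4292.88.
Real gross regional product 2006 = 6739.1/1.478 = 4559.61.
Change = 4559.61/4292.88 − 1 = 0.0621.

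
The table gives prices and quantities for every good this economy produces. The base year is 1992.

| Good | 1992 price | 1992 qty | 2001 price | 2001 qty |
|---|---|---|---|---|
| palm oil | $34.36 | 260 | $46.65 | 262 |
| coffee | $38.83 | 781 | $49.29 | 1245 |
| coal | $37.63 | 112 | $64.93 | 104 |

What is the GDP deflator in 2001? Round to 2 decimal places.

Nominal GDP 2001 = 46.65·262 + 49.29·1245 + 64.93·104 = 80341.07.
Real GDP 2001 (at 1992 prices) = 34.36·262 + 38.83·1245 + 37.63·104 = 61259.19.
Deflator = Nominal/Real × 100 = 80341.07/61259.19 × 100 = 131.149.

131.15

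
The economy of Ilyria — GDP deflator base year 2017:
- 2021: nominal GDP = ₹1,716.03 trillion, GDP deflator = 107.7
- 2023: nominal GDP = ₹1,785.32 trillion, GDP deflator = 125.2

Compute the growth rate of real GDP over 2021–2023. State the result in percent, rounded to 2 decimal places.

-10.50%

Real GDP 2021 = 1716.03 / 1.077 = 1593.34.
Real GDP 2023 = 1785.32 / 1.252 = 1425.97.
Real growth = 1425.97 / 1593.34 − 1 = -0.1050.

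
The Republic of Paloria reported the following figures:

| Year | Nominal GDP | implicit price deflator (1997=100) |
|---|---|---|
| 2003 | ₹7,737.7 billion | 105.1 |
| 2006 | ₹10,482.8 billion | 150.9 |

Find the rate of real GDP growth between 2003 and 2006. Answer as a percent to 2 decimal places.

Deflate each year: 2003 → 7737.7/1.051 = 7362.23; 2006 → 10482.8/1.509 = 6946.85.
So real GDP changed by 6946.85/7362.23 − 1 = -0.0564, i.e. -5.64%.

-5.64%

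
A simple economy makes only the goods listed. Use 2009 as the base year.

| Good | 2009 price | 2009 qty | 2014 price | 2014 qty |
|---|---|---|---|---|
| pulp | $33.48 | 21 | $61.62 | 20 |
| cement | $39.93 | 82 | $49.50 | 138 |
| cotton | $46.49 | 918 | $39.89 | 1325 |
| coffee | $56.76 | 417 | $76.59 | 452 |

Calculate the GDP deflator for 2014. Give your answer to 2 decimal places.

102.25

Nominal GDP 2014 = 61.62·20 + 49.50·138 + 39.89·1325 + 76.59·452 = 95536.33.
Real GDP 2014 (at 2009 prices) = 33.48·20 + 39.93·138 + 46.49·1325 + 56.76·452 = 93434.71.
Deflator = Nominal/Real × 100 = 95536.33/93434.71 × 100 = 102.249.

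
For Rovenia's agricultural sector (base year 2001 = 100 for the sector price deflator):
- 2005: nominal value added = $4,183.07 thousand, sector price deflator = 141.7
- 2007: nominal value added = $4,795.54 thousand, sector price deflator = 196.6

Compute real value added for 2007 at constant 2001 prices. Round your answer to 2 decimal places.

$2,439.24 thousand

Real value added = Nominal / (sector price deflator/100) = 4795.54 / 1.966 = 2439.24.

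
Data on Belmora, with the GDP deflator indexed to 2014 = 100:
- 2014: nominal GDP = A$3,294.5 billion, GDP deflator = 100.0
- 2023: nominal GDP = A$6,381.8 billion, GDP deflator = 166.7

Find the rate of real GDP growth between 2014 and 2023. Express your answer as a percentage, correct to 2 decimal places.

16.20%

Real GDP 2014 = 3294.5 / 1.000 = 3294.50.
Real GDP 2023 = 6381.8 / 1.667 = 3828.31.
Real growth = 3828.31 / 3294.50 − 1 = 0.1620.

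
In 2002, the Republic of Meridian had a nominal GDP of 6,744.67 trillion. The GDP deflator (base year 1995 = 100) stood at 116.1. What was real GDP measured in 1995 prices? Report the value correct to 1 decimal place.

Real GDP = Nominal / (GDP deflator/100) = 6744.67 / 1.161 = 5809.36.

5,809.4 trillion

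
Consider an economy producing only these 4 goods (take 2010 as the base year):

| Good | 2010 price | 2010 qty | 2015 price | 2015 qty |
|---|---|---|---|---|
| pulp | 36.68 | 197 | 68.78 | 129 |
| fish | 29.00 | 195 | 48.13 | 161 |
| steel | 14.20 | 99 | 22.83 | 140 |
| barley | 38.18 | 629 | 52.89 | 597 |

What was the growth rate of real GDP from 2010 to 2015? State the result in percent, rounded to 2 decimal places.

Real GDP 2010 = Nominal GDP 2010 = 36.68·197 + 29.00·195 + 14.20·99 + 38.18·629 = 38301.98.
Real GDP 2015 (at 2010 prices) = 36.68·129 + 29.00·161 + 14.20·140 + 38.18·597 = 34182.18.
Real growth = 34182.18/38301.98 − 1 = -0.1076.

-10.76%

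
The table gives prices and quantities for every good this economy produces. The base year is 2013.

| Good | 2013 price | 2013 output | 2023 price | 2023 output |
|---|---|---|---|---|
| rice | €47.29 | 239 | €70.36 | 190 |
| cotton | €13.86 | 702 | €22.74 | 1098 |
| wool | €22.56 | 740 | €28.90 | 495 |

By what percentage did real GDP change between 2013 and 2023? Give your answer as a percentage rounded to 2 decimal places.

-6.24%

Real GDP 2013 = Nominal GDP 2013 = 47.29·239 + 13.86·702 + 22.56·740 = 37726.43.
Real GDP 2023 (at 2013 prices) = 47.29·190 + 13.86·1098 + 22.56·495 = 35370.58.
Real growth = 35370.58/37726.43 − 1 = -0.0624.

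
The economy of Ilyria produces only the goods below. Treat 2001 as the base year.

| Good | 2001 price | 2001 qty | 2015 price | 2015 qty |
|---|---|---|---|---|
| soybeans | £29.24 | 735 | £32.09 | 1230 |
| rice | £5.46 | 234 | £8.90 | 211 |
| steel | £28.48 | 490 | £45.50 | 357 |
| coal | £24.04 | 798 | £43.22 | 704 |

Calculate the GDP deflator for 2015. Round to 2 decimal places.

Nominal GDP 2015 = 32.09·1230 + 8.90·211 + 45.50·357 + 43.22·704 = 88018.98.
Real GDP 2015 (at 2001 prices) = 29.24·1230 + 5.46·211 + 28.48·357 + 24.04·704 = 64208.78.
Deflator = Nominal/Real × 100 = 88018.98/64208.78 × 100 = 137.082.

137.08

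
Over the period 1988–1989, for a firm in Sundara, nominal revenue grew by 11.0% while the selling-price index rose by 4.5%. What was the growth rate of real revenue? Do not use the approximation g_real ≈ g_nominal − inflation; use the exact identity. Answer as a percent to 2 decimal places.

(1 + g_nom) = (1 + g_real)(1 + π), so g_real = 1.1100 / 1.0450 − 1 = 0.06220.

6.22%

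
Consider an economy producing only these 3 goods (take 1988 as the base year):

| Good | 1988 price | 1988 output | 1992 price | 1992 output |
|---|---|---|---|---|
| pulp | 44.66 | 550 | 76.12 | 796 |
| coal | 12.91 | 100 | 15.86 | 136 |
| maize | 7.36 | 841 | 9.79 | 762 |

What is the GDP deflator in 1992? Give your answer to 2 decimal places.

Nominal GDP 1992 = 76.12·796 + 15.86·136 + 9.79·762 = 70208.46.
Real GDP 1992 (at 1988 prices) = 44.66·796 + 12.91·136 + 7.36·762 = 42913.44.
Deflator = Nominal/Real × 100 = 70208.46/42913.44 × 100 = 163.605.

163.60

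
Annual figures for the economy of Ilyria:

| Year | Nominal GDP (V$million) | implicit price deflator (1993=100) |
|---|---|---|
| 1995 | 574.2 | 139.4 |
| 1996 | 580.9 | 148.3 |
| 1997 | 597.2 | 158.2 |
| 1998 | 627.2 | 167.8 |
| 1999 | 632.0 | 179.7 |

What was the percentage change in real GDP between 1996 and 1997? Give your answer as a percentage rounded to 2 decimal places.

Real GDP 1996 = 580.9/1.483 = 391.71.
Real GDP 1997 = 597.2/1.582 = 377.50.
Change = 377.50/391.71 − 1 = -0.0363.

-3.63%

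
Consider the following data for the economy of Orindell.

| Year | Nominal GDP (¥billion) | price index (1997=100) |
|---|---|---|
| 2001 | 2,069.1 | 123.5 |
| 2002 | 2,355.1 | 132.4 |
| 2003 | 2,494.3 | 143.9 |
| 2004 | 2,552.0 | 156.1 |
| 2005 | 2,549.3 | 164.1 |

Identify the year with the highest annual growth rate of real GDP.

2002: real = 2355.1/1.324 = 1778.78; growth vs 2001 (1675.38) = 6.17%.
2003: real = 2494.3/1.439 = 1733.36; growth vs 2002 (1778.78) = -2.55%.
2004: real = 2552.0/1.561 = 1634.85; growth vs 2003 (1733.36) = -5.68%.
2005: real = 2549.3/1.641 = 1553.50; growth vs 2004 (1634.85) = -4.98%.

2002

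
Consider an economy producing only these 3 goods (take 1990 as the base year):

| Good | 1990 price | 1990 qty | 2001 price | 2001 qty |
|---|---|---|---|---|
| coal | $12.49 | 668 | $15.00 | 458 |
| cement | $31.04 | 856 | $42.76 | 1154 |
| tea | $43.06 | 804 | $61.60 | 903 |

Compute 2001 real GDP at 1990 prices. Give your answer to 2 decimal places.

$80423.76

Real GDP 2001 = Σ (p_1990 × q_2001) = 12.49·458 + 31.04·1154 + 43.06·903 = 80423.76.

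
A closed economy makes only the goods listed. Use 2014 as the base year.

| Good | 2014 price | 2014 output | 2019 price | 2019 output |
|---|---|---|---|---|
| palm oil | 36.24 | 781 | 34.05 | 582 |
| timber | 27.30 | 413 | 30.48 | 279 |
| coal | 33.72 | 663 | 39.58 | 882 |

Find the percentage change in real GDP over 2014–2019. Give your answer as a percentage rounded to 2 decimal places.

Real GDP 2014 = Nominal GDP 2014 = 36.24·781 + 27.30·413 + 33.72·663 = 61934.70.
Real GDP 2019 (at 2014 prices) = 36.24·582 + 27.30·279 + 33.72·882 = 58449.42.
Real growth = 58449.42/61934.70 − 1 = -0.0563.

-5.63%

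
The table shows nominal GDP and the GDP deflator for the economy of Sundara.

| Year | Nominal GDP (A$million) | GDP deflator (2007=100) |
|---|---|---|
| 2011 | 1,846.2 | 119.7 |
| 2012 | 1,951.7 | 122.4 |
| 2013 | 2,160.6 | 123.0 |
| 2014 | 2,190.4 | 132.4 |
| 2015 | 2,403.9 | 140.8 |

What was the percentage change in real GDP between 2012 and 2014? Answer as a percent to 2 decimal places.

3.75%

Real GDP 2012 = 1951.7/1.224 = 1594.53.
Real GDP 2014 = 2190.4/1.324 = 1654.38.
Change = 1654.38/1594.53 − 1 = 0.0375.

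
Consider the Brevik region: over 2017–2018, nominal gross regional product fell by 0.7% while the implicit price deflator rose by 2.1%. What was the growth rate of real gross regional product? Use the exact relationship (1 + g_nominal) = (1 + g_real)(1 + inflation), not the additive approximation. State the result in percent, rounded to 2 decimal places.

-2.74%

(1 + g_nom) = (1 + g_real)(1 + π), so g_real = 0.9930 / 1.0210 − 1 = -0.02742.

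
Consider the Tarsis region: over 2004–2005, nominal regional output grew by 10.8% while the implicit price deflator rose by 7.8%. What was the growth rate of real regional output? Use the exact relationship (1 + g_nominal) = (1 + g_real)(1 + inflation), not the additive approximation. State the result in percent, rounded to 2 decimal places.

2.78%

(1 + g_nom) = (1 + g_real)(1 + π), so g_real = 1.1080 / 1.0780 − 1 = 0.02783.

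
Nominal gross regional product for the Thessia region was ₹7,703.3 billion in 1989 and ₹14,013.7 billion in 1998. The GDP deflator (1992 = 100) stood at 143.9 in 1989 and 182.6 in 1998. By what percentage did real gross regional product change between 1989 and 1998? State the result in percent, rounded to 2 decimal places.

43.36%

Deflate each year: 1989 → 7703.3/1.439 = 5353.23; 1998 → 14013.7/1.826 = 7674.53.
So real gross regional product changed by 7674.53/5353.23 − 1 = 0.4336, i.e. 43.36%.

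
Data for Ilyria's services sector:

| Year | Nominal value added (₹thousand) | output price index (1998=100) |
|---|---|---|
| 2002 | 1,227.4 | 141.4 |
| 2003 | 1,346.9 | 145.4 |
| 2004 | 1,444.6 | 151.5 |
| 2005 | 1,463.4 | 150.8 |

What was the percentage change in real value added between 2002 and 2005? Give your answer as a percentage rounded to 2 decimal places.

11.80%

Real value added 2002 = 1227.4/1.414 = 868.03.
Real value added 2005 = 1463.4/1.508 = 970.42.
Change = 970.42/868.03 − 1 = 0.1180.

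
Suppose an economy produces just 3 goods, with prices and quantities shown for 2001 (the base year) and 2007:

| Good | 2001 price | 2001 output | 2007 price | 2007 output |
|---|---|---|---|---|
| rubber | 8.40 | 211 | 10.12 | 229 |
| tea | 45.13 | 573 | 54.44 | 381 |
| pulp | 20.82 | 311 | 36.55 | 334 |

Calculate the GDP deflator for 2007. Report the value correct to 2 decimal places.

Nominal GDP 2007 = 10.12·229 + 54.44·381 + 36.55·334 = 35266.82.
Real GDP 2007 (at 2001 prices) = 8.40·229 + 45.13·381 + 20.82·334 = 26072.01.
Deflator = Nominal/Real × 100 = 35266.82/26072.01 × 100 = 135.267.

135.27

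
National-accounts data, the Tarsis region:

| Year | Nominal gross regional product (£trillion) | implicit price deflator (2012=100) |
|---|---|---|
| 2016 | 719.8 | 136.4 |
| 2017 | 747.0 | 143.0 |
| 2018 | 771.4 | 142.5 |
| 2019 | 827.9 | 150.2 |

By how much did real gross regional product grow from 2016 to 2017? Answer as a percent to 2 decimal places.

Real gross regional product 2016 = 719.8/1.364 = 527.71.
Real gross regional product 2017 = 747.0/1.430 = 522.38.
Change = 522.38/527.71 − 1 = -0.0101.

-1.01%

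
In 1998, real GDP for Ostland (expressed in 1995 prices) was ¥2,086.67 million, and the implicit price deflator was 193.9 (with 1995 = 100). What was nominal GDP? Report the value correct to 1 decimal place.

¥4,046.1 million

Nominal GDP = Real × (implicit price deflator/100) = 2086.67 × 1.939 = 4046.05.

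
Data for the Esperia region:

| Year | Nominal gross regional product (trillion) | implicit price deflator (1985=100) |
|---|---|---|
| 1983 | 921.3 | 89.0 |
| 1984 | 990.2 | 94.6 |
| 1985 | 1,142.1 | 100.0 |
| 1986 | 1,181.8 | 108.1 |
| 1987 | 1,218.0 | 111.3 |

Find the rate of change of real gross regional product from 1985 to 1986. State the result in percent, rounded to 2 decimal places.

Real gross regional product 1985 = 1142.1/1.000 = 1142.10.
Real gross regional product 1986 = 1181.8/1.081 = 1093.25.
Change = 1093.25/1142.10 − 1 = -0.0428.

-4.28%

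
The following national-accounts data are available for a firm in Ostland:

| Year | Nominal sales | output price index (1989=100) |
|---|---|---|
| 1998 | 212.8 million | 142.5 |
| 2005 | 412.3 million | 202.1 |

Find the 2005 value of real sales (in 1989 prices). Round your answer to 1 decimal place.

Real sales = Nominal / (output price index/100) = 412.3 / 2.021 = 204.01.

204.0 million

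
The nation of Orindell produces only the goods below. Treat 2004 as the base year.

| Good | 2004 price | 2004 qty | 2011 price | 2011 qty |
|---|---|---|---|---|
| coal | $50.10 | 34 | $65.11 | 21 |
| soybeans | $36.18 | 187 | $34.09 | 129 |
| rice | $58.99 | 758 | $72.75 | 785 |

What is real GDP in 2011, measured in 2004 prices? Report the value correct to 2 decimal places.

$52026.47

Real GDP 2011 = Σ (p_2004 × q_2011) = 50.10·21 + 36.18·129 + 58.99·785 = 52026.47.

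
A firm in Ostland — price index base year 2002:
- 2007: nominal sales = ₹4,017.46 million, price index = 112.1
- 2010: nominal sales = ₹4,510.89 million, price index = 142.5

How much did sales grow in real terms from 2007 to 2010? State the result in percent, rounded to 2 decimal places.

-11.67%

Real sales 2007 = 4017.46 / 1.121 = 3583.82.
Real sales 2010 = 4510.89 / 1.425 = 3165.54.
Real growth = 3165.54 / 3583.82 − 1 = -0.1167.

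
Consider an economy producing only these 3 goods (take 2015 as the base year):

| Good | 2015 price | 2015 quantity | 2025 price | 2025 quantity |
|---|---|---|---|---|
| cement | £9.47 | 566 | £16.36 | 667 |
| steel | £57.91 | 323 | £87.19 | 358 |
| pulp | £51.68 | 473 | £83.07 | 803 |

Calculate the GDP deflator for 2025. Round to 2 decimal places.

Nominal GDP 2025 = 16.36·667 + 87.19·358 + 83.07·803 = 108831.35.
Real GDP 2025 (at 2015 prices) = 9.47·667 + 57.91·358 + 51.68·803 = 68547.31.
Deflator = Nominal/Real × 100 = 108831.35/68547.31 × 100 = 158.768.

158.77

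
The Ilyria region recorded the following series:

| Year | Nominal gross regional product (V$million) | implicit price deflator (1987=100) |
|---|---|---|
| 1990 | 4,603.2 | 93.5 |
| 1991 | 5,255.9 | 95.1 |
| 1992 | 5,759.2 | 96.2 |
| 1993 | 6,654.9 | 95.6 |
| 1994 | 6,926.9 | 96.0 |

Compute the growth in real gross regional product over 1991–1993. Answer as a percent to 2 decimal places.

Real gross regional product 1991 = 5255.9/0.951 = 5526.71.
Real gross regional product 1993 = 6654.9/0.956 = 6961.19.
Change = 6961.19/5526.71 − 1 = 0.2596.

25.96%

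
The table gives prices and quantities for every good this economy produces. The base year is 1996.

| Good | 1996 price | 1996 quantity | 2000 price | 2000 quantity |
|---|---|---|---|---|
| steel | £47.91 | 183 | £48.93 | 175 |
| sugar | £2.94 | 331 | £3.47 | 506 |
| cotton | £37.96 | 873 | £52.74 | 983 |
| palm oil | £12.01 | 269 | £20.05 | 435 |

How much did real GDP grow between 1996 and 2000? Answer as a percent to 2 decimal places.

13.66%

Real GDP 1996 = Nominal GDP 1996 = 47.91·183 + 2.94·331 + 37.96·873 + 12.01·269 = 46110.44.
Real GDP 2000 (at 1996 prices) = 47.91·175 + 2.94·506 + 37.96·983 + 12.01·435 = 52410.92.
Real growth = 52410.92/46110.44 − 1 = 0.1366.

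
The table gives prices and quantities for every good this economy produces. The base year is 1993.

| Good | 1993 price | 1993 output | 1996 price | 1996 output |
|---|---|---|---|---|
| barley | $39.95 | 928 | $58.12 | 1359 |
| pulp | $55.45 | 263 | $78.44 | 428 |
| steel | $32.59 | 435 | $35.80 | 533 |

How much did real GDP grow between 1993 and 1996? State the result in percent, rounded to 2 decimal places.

44.90%

Real GDP 1993 = Nominal GDP 1993 = 39.95·928 + 55.45·263 + 32.59·435 = 65833.60.
Real GDP 1996 (at 1993 prices) = 39.95·1359 + 55.45·428 + 32.59·533 = 95395.12.
Real growth = 95395.12/65833.60 − 1 = 0.4490.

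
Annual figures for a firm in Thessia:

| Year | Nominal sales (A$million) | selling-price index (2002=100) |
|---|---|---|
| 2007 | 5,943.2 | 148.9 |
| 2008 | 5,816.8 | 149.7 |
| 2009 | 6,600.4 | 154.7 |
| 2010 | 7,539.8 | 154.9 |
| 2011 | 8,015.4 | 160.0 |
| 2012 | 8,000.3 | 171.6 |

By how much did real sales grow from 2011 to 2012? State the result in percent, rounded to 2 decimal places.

Real sales 2011 = 8015.4/1.600 = 5009.63.
Real sales 2012 = 8000.3/1.716 = 4662.18.
Change = 4662.18/5009.63 − 1 = -0.0694.

-6.94%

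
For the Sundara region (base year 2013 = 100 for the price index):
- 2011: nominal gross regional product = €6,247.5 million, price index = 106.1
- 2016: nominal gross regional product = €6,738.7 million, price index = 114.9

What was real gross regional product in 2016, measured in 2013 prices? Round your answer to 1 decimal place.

Real gross regional product = Nominal / (price index/100) = 6738.7 / 1.149 = 5864.84.

€5,864.8 million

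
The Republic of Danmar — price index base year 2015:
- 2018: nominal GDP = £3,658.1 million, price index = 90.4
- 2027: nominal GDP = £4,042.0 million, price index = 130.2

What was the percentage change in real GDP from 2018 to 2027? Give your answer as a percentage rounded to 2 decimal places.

Deflate each year: 2018 → 3658.1/0.904 = 4046.57; 2027 → 4042.0/1.302 = 3104.45.
So real GDP changed by 3104.45/4046.57 − 1 = -0.2328, i.e. -23.28%.

-23.28%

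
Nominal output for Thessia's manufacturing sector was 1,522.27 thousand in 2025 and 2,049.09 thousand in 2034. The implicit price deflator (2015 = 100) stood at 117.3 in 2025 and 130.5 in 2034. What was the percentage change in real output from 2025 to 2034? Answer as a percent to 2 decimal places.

20.99%

Real output 2025 = 1522.27 / 1.173 = 1297.76.
Real output 2034 = 2049.09 / 1.305 = 1570.18.
Real growth = 1570.18 / 1297.76 − 1 = 0.2099.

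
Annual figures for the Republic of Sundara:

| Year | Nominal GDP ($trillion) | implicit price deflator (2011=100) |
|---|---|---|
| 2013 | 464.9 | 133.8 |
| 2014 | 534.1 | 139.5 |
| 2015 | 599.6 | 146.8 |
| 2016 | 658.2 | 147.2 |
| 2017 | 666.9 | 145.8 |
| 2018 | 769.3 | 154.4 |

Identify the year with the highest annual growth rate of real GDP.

2014

2014: real = 534.1/1.395 = 382.87; growth vs 2013 (347.46) = 10.19%.
2015: real = 599.6/1.468 = 408.45; growth vs 2014 (382.87) = 6.68%.
2016: real = 658.2/1.472 = 447.15; growth vs 2015 (408.45) = 9.47%.
2017: real = 666.9/1.458 = 457.41; growth vs 2016 (447.15) = 2.29%.
2018: real = 769.3/1.544 = 498.25; growth vs 2017 (457.41) = 8.93%.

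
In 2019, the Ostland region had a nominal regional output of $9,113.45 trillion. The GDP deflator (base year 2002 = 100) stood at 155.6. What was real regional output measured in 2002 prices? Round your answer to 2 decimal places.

$5,856.97 trillion

Real regional output = Nominal / (GDP deflator/100) = 9113.45 / 1.556 = 5856.97.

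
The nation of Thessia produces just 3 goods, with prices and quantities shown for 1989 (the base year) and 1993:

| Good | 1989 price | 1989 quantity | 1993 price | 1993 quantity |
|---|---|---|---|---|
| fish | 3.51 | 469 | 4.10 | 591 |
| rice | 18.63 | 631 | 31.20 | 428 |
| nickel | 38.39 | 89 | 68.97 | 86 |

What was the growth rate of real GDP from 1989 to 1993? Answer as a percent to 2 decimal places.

-20.63%

Real GDP 1989 = Nominal GDP 1989 = 3.51·469 + 18.63·631 + 38.39·89 = 16818.43.
Real GDP 1993 (at 1989 prices) = 3.51·591 + 18.63·428 + 38.39·86 = 13349.59.
Real growth = 13349.59/16818.43 − 1 = -0.2063.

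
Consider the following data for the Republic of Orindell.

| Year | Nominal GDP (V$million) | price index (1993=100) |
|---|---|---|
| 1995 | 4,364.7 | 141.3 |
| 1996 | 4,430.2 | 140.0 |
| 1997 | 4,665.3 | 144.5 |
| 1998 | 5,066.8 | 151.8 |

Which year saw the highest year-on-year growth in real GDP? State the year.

1996: real = 4430.2/1.400 = 3164.43; growth vs 1995 (3088.96) = 2.44%.
1997: real = 4665.3/1.445 = 3228.58; growth vs 1996 (3164.43) = 2.03%.
1998: real = 5066.8/1.518 = 3337.81; growth vs 1997 (3228.58) = 3.38%.

1998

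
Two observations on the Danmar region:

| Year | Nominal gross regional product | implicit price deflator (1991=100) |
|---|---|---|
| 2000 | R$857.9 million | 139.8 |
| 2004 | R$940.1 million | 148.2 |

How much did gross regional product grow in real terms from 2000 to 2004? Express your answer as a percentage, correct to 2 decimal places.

3.37%

Deflate each year: 2000 → 857.9/1.398 = 613.66; 2004 → 940.1/1.482 = 634.35.
So real gross regional product changed by 634.35/613.66 − 1 = 0.0337, i.e. 3.37%.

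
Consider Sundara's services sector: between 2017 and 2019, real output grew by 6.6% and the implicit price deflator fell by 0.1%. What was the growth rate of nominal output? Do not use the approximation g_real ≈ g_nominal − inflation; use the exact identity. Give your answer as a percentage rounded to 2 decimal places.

6.49%

(1 + g_nom) = (1 + g_real)(1 + π) = 1.0660 × 0.9990 = 1.06493.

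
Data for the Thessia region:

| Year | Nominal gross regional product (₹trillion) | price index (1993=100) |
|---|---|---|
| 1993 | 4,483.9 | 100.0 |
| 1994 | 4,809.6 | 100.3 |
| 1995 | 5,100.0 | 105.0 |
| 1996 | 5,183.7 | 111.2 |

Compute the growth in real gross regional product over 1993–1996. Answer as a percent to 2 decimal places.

3.96%

Real gross regional product 1993 = 4483.9/1.000 = 4483.90.
Real gross regional product 1996 = 5183.7/1.112 = 4661.60.
Change = 4661.60/4483.90 − 1 = 0.0396.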